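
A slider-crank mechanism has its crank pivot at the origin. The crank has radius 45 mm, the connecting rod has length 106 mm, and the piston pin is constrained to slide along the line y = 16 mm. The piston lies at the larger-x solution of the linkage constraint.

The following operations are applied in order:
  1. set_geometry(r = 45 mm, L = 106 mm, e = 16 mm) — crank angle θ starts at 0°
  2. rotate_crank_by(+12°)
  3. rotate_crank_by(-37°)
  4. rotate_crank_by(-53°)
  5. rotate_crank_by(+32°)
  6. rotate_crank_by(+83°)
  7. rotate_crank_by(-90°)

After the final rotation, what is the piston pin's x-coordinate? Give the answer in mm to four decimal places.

119.4850

set_geometry: r = 45 mm, L = 106 mm, e = 16 mm; θ ← 0°
rotate_crank_by(+12°): θ ← 0° +12° = 12°
rotate_crank_by(-37°): θ ← 12° -37° = -25°
rotate_crank_by(-53°): θ ← -25° -53° = -78°
rotate_crank_by(+32°): θ ← -78° +32° = -46°
rotate_crank_by(+83°): θ ← -46° +83° = 37°
rotate_crank_by(-90°): θ ← 37° -90° = -53°
crank pin P = (r cos θ, r sin θ) = (27.081676, -35.938598)
h = r sin θ − e = -35.938598 − 16 = -51.938598
x = r cos θ + √(L² − h²) = 27.081676 + √(11236.0 − 2697.6180) = 27.081676 + 92.403366 = 119.485042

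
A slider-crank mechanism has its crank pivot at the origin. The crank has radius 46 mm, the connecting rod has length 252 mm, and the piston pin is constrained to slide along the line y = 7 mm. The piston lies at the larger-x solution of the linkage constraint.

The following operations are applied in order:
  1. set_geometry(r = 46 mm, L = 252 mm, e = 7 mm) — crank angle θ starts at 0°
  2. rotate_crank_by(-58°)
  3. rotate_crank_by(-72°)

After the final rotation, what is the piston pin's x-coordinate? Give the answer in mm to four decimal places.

set_geometry: r = 46 mm, L = 252 mm, e = 7 mm; θ ← 0°
rotate_crank_by(-58°): θ ← 0° -58° = -58°
rotate_crank_by(-72°): θ ← -58° -72° = -130°
crank pin P = (r cos θ, r sin θ) = (-29.568230, -35.238044)
h = r sin θ − e = -35.238044 − 7 = -42.238044
x = r cos θ + √(L² − h²) = -29.568230 + √(63504.0 − 1784.0524) = -29.568230 + 248.434997 = 218.866767

218.8668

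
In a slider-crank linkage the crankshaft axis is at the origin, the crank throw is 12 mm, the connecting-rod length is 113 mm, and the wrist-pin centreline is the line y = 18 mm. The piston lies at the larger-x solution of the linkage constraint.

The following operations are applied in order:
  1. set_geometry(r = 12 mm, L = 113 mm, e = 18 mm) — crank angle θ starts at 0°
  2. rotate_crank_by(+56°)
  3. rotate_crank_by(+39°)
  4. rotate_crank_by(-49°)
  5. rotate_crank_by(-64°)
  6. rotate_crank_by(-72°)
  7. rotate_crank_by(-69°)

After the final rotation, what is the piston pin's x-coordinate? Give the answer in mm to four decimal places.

set_geometry: r = 12 mm, L = 113 mm, e = 18 mm; θ ← 0°
rotate_crank_by(+56°): θ ← 0° +56° = 56°
rotate_crank_by(+39°): θ ← 56° +39° = 95°
rotate_crank_by(-49°): θ ← 95° -49° = 46°
rotate_crank_by(-64°): θ ← 46° -64° = -18°
rotate_crank_by(-72°): θ ← -18° -72° = -90°
rotate_crank_by(-69°): θ ← -90° -69° = -159°
crank pin P = (r cos θ, r sin θ) = (-11.202965, -4.300415)
h = r sin θ − e = -4.300415 − 18 = -22.300415
x = r cos θ + √(L² − h²) = -11.202965 + √(12769.0 − 497.3085) = -11.202965 + 110.777667 = 99.574702

99.5747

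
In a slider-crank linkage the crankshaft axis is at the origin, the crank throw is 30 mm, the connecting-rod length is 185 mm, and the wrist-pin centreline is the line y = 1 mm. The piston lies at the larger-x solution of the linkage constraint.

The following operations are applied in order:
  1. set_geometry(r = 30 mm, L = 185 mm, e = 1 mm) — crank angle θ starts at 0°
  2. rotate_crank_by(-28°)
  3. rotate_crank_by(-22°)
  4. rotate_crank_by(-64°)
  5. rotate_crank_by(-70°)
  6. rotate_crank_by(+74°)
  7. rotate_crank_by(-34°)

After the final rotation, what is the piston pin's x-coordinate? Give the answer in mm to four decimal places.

159.7887

set_geometry: r = 30 mm, L = 185 mm, e = 1 mm; θ ← 0°
rotate_crank_by(-28°): θ ← 0° -28° = -28°
rotate_crank_by(-22°): θ ← -28° -22° = -50°
rotate_crank_by(-64°): θ ← -50° -64° = -114°
rotate_crank_by(-70°): θ ← -114° -70° = -184°
rotate_crank_by(+74°): θ ← -184° +74° = -110°
rotate_crank_by(-34°): θ ← -110° -34° = -144°
crank pin P = (r cos θ, r sin θ) = (-24.270510, -17.633558)
h = r sin θ − e = -17.633558 − 1 = -18.633558
x = r cos θ + √(L² − h²) = -24.270510 + √(34225.0 − 347.2095) = -24.270510 + 184.059204 = 159.788694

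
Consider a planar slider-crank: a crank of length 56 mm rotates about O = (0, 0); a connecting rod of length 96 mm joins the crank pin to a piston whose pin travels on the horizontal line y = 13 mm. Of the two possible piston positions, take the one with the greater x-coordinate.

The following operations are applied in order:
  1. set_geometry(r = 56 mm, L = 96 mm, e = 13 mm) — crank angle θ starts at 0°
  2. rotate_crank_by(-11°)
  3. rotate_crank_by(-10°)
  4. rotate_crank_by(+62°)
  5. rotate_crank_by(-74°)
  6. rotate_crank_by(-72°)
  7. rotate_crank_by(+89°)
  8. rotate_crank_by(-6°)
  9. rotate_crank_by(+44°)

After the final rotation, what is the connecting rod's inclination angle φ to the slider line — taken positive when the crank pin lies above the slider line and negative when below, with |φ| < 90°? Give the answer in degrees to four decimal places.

4.7670

set_geometry: r = 56 mm, L = 96 mm, e = 13 mm; θ ← 0°
rotate_crank_by(-11°): θ ← 0° -11° = -11°
rotate_crank_by(-10°): θ ← -11° -10° = -21°
rotate_crank_by(+62°): θ ← -21° +62° = 41°
rotate_crank_by(-74°): θ ← 41° -74° = -33°
rotate_crank_by(-72°): θ ← -33° -72° = -105°
rotate_crank_by(+89°): θ ← -105° +89° = -16°
rotate_crank_by(-6°): θ ← -16° -6° = -22°
rotate_crank_by(+44°): θ ← -22° +44° = 22°
crank pin P = (r cos θ, r sin θ) = (51.922296, 20.977969)
h = r sin θ − e = 20.977969 − 13 = 7.977969
sin φ = h / L = 7.977969 / 96 = 0.08310385
φ = arcsin(0.08310385) = 4.766997°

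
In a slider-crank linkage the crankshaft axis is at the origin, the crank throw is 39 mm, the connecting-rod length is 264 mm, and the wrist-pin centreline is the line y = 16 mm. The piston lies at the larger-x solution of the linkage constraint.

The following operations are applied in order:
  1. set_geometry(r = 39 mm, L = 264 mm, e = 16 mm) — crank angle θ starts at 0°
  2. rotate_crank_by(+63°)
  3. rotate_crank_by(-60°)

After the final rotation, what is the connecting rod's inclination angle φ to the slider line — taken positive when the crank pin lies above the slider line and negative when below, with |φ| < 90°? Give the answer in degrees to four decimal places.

set_geometry: r = 39 mm, L = 264 mm, e = 16 mm; θ ← 0°
rotate_crank_by(+63°): θ ← 0° +63° = 63°
rotate_crank_by(-60°): θ ← 63° -60° = 3°
crank pin P = (r cos θ, r sin θ) = (38.946552, 2.041102)
h = r sin θ − e = 2.041102 − 16 = -13.958898
sin φ = h / L = -13.958898 / 264 = -0.05287461
φ = arcsin(-0.05287461) = -3.030906°

-3.0309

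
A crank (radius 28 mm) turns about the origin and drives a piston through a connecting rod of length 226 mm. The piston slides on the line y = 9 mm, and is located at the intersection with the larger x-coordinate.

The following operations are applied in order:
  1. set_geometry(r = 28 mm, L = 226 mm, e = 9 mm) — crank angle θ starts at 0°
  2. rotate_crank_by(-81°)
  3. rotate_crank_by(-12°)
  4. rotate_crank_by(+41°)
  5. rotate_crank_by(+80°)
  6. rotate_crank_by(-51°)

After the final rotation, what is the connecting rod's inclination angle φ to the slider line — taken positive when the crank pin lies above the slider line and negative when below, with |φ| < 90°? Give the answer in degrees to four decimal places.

-5.0619

set_geometry: r = 28 mm, L = 226 mm, e = 9 mm; θ ← 0°
rotate_crank_by(-81°): θ ← 0° -81° = -81°
rotate_crank_by(-12°): θ ← -81° -12° = -93°
rotate_crank_by(+41°): θ ← -93° +41° = -52°
rotate_crank_by(+80°): θ ← -52° +80° = 28°
rotate_crank_by(-51°): θ ← 28° -51° = -23°
crank pin P = (r cos θ, r sin θ) = (25.774136, -10.940472)
h = r sin θ − e = -10.940472 − 9 = -19.940472
sin φ = h / L = -19.940472 / 226 = -0.08823218
φ = arcsin(-0.08823218) = -5.061914°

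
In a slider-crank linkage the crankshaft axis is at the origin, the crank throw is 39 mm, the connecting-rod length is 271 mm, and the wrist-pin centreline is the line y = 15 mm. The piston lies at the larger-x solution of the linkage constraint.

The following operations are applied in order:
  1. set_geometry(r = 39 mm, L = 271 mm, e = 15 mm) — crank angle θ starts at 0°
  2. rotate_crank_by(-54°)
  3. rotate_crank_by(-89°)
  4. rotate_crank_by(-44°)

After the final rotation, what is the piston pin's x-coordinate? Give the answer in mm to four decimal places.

set_geometry: r = 39 mm, L = 271 mm, e = 15 mm; θ ← 0°
rotate_crank_by(-54°): θ ← 0° -54° = -54°
rotate_crank_by(-89°): θ ← -54° -89° = -143°
rotate_crank_by(-44°): θ ← -143° -44° = -187°
crank pin P = (r cos θ, r sin θ) = (-38.709300, 4.752904)
h = r sin θ − e = 4.752904 − 15 = -10.247096
x = r cos θ + √(L² − h²) = -38.709300 + √(73441.0 − 105.0030) = -38.709300 + 270.806198 = 232.096898

232.0969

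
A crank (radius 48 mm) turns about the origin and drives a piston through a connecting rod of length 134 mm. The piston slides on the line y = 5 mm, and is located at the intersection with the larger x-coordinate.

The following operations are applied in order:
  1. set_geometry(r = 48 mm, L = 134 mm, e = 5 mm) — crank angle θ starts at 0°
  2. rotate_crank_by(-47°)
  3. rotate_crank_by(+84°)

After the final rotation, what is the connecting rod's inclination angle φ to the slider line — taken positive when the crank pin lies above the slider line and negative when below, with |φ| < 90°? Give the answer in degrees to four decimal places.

10.2685

set_geometry: r = 48 mm, L = 134 mm, e = 5 mm; θ ← 0°
rotate_crank_by(-47°): θ ← 0° -47° = -47°
rotate_crank_by(+84°): θ ← -47° +84° = 37°
crank pin P = (r cos θ, r sin θ) = (38.334504, 28.887121)
h = r sin θ − e = 28.887121 − 5 = 23.887121
sin φ = h / L = 23.887121 / 134 = 0.17826210
φ = arcsin(0.17826210) = 10.268548°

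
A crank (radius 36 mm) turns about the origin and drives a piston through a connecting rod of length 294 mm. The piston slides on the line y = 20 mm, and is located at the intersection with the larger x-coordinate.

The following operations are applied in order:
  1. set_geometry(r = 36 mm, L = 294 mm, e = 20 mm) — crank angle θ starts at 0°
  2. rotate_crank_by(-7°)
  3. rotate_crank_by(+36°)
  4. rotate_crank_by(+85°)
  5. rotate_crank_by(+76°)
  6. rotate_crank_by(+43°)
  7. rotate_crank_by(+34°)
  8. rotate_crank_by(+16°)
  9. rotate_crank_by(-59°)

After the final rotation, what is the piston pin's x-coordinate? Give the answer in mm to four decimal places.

264.6383

set_geometry: r = 36 mm, L = 294 mm, e = 20 mm; θ ← 0°
rotate_crank_by(-7°): θ ← 0° -7° = -7°
rotate_crank_by(+36°): θ ← -7° +36° = 29°
rotate_crank_by(+85°): θ ← 29° +85° = 114°
rotate_crank_by(+76°): θ ← 114° +76° = 190°
rotate_crank_by(+43°): θ ← 190° +43° = 233°
rotate_crank_by(+34°): θ ← 233° +34° = 267°
rotate_crank_by(+16°): θ ← 267° +16° = 283°
rotate_crank_by(-59°): θ ← 283° -59° = 224°
crank pin P = (r cos θ, r sin θ) = (-25.896233, -25.007701)
h = r sin θ − e = -25.007701 − 20 = -45.007701
x = r cos θ + √(L² − h²) = -25.896233 + √(86436.0 − 2025.6932) = -25.896233 + 290.534519 = 264.638286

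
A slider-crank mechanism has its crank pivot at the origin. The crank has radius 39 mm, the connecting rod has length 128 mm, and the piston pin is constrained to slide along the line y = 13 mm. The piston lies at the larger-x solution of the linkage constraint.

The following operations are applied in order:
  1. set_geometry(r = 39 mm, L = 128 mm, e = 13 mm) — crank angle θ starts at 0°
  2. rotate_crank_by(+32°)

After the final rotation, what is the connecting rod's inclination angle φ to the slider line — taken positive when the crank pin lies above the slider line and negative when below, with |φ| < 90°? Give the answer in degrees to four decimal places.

set_geometry: r = 39 mm, L = 128 mm, e = 13 mm; θ ← 0°
rotate_crank_by(+32°): θ ← 0° +32° = 32°
crank pin P = (r cos θ, r sin θ) = (33.073876, 20.666851)
h = r sin θ − e = 20.666851 − 13 = 7.666851
sin φ = h / L = 7.666851 / 128 = 0.05989728
φ = arcsin(0.05989728) = 3.433917°

3.4339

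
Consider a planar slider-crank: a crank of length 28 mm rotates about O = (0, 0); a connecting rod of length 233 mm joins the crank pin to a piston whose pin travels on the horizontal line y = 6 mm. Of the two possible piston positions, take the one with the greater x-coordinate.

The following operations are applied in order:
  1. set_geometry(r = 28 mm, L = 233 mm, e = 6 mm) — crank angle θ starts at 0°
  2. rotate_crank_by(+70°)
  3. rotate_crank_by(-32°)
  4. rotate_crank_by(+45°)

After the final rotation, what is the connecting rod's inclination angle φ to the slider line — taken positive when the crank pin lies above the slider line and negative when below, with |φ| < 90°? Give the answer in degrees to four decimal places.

set_geometry: r = 28 mm, L = 233 mm, e = 6 mm; θ ← 0°
rotate_crank_by(+70°): θ ← 0° +70° = 70°
rotate_crank_by(-32°): θ ← 70° -32° = 38°
rotate_crank_by(+45°): θ ← 38° +45° = 83°
crank pin P = (r cos θ, r sin θ) = (3.412342, 27.791292)
h = r sin θ − e = 27.791292 − 6 = 21.791292
sin φ = h / L = 21.791292 / 233 = 0.09352486
φ = arcsin(0.09352486) = 5.366422°

5.3664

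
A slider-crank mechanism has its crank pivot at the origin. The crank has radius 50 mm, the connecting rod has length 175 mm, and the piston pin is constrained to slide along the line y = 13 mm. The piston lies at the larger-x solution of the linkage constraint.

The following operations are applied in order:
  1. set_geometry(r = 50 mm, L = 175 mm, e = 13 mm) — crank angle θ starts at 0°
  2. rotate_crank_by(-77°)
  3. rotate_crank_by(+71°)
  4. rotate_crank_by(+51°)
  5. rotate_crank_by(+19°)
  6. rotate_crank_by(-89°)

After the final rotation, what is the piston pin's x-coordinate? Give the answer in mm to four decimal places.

set_geometry: r = 50 mm, L = 175 mm, e = 13 mm; θ ← 0°
rotate_crank_by(-77°): θ ← 0° -77° = -77°
rotate_crank_by(+71°): θ ← -77° +71° = -6°
rotate_crank_by(+51°): θ ← -6° +51° = 45°
rotate_crank_by(+19°): θ ← 45° +19° = 64°
rotate_crank_by(-89°): θ ← 64° -89° = -25°
crank pin P = (r cos θ, r sin θ) = (45.315389, -21.130913)
h = r sin θ − e = -21.130913 − 13 = -34.130913
x = r cos θ + √(L² − h²) = 45.315389 + √(30625.0 − 1164.9192) = 45.315389 + 171.639392 = 216.954781

216.9548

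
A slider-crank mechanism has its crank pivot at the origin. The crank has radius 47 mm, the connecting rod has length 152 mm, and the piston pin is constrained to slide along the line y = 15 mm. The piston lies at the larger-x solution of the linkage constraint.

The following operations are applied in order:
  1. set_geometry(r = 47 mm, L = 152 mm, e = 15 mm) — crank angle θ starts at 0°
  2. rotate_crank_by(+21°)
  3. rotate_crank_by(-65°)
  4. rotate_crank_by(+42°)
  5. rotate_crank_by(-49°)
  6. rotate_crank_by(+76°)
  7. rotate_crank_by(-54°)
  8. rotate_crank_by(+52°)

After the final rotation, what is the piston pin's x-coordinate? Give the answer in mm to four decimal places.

195.2265

set_geometry: r = 47 mm, L = 152 mm, e = 15 mm; θ ← 0°
rotate_crank_by(+21°): θ ← 0° +21° = 21°
rotate_crank_by(-65°): θ ← 21° -65° = -44°
rotate_crank_by(+42°): θ ← -44° +42° = -2°
rotate_crank_by(-49°): θ ← -2° -49° = -51°
rotate_crank_by(+76°): θ ← -51° +76° = 25°
rotate_crank_by(-54°): θ ← 25° -54° = -29°
rotate_crank_by(+52°): θ ← -29° +52° = 23°
crank pin P = (r cos θ, r sin θ) = (43.263728, 18.364363)
h = r sin θ − e = 18.364363 − 15 = 3.364363
x = r cos θ + √(L² − h²) = 43.263728 + √(23104.0 − 11.3189) = 43.263728 + 151.962762 = 195.226490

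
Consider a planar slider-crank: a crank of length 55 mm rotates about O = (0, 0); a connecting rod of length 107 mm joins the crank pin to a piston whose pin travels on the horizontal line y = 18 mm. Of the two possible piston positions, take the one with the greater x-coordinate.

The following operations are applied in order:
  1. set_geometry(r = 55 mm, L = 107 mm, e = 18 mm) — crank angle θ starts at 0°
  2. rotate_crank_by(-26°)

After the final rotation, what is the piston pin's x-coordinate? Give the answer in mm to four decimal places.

147.7989

set_geometry: r = 55 mm, L = 107 mm, e = 18 mm; θ ← 0°
rotate_crank_by(-26°): θ ← 0° -26° = -26°
crank pin P = (r cos θ, r sin θ) = (49.433673, -24.110413)
h = r sin θ − e = -24.110413 − 18 = -42.110413
x = r cos θ + √(L² − h²) = 49.433673 + √(11449.0 − 1773.2869) = 49.433673 + 98.365203 = 147.798875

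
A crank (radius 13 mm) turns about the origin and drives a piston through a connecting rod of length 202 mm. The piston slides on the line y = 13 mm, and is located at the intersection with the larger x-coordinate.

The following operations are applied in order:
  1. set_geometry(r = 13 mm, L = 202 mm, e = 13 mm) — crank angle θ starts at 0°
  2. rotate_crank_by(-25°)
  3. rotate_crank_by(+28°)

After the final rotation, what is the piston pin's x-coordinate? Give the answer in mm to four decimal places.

set_geometry: r = 13 mm, L = 202 mm, e = 13 mm; θ ← 0°
rotate_crank_by(-25°): θ ← 0° -25° = -25°
rotate_crank_by(+28°): θ ← -25° +28° = 3°
crank pin P = (r cos θ, r sin θ) = (12.982184, 0.680367)
h = r sin θ − e = 0.680367 − 13 = -12.319633
x = r cos θ + √(L² − h²) = 12.982184 + √(40804.0 − 151.7733) = 12.982184 + 201.623973 = 214.606157

214.6062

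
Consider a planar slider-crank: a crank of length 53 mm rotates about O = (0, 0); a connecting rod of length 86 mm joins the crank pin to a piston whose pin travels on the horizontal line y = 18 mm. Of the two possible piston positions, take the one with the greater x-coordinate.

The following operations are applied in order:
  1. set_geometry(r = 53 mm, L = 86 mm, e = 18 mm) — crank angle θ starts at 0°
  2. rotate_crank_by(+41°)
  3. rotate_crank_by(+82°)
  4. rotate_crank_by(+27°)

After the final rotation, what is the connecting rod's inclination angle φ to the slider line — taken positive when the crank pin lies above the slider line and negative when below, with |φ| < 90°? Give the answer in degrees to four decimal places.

5.6722

set_geometry: r = 53 mm, L = 86 mm, e = 18 mm; θ ← 0°
rotate_crank_by(+41°): θ ← 0° +41° = 41°
rotate_crank_by(+82°): θ ← 41° +82° = 123°
rotate_crank_by(+27°): θ ← 123° +27° = 150°
crank pin P = (r cos θ, r sin θ) = (-45.899346, 26.500000)
h = r sin θ − e = 26.500000 − 18 = 8.500000
sin φ = h / L = 8.500000 / 86 = 0.09883721
φ = arcsin(0.09883721) = 5.672216°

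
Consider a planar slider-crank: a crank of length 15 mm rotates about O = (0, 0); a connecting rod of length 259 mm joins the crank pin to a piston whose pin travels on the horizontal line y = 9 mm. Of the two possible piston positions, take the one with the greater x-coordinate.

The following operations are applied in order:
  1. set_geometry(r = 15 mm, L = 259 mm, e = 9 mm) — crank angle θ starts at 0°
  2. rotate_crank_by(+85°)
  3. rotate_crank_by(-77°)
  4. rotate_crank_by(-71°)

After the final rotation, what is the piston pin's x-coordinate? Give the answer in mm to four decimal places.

set_geometry: r = 15 mm, L = 259 mm, e = 9 mm; θ ← 0°
rotate_crank_by(+85°): θ ← 0° +85° = 85°
rotate_crank_by(-77°): θ ← 85° -77° = 8°
rotate_crank_by(-71°): θ ← 8° -71° = -63°
crank pin P = (r cos θ, r sin θ) = (6.809857, -13.365098)
h = r sin θ − e = -13.365098 − 9 = -22.365098
x = r cos θ + √(L² − h²) = 6.809857 + √(67081.0 − 500.1976) = 6.809857 + 258.032561 = 264.842418

264.8424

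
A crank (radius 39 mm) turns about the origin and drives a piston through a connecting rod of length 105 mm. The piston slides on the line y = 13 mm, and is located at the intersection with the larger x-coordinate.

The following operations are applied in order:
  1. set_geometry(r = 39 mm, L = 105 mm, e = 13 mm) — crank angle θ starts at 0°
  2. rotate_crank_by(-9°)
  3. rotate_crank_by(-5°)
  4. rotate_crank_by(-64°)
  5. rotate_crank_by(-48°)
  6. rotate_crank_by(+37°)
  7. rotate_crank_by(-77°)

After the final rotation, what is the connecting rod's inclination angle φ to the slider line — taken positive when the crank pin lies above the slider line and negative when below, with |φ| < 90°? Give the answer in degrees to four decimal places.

-12.3373

set_geometry: r = 39 mm, L = 105 mm, e = 13 mm; θ ← 0°
rotate_crank_by(-9°): θ ← 0° -9° = -9°
rotate_crank_by(-5°): θ ← -9° -5° = -14°
rotate_crank_by(-64°): θ ← -14° -64° = -78°
rotate_crank_by(-48°): θ ← -78° -48° = -126°
rotate_crank_by(+37°): θ ← -126° +37° = -89°
rotate_crank_by(-77°): θ ← -89° -77° = -166°
crank pin P = (r cos θ, r sin θ) = (-37.841533, -9.434954)
h = r sin θ − e = -9.434954 − 13 = -22.434954
sin φ = h / L = -22.434954 / 105 = -0.21366623
φ = arcsin(-0.21366623) = -12.337290°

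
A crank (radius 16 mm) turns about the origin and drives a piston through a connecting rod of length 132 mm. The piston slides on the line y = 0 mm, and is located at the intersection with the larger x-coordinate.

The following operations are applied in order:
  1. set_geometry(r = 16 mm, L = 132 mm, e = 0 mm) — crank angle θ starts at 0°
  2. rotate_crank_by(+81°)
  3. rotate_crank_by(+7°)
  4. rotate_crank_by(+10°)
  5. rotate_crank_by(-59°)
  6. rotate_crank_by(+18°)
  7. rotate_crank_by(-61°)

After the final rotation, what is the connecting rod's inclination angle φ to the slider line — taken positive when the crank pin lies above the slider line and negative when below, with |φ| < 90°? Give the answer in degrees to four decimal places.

-0.4845

set_geometry: r = 16 mm, L = 132 mm, e = 0 mm; θ ← 0°
rotate_crank_by(+81°): θ ← 0° +81° = 81°
rotate_crank_by(+7°): θ ← 81° +7° = 88°
rotate_crank_by(+10°): θ ← 88° +10° = 98°
rotate_crank_by(-59°): θ ← 98° -59° = 39°
rotate_crank_by(+18°): θ ← 39° +18° = 57°
rotate_crank_by(-61°): θ ← 57° -61° = -4°
crank pin P = (r cos θ, r sin θ) = (15.961025, -1.116104)
h = r sin θ − e = -1.116104 − 0 = -1.116104
sin φ = h / L = -1.116104 / 132 = -0.00845533
φ = arcsin(-0.00845533) = -0.484461°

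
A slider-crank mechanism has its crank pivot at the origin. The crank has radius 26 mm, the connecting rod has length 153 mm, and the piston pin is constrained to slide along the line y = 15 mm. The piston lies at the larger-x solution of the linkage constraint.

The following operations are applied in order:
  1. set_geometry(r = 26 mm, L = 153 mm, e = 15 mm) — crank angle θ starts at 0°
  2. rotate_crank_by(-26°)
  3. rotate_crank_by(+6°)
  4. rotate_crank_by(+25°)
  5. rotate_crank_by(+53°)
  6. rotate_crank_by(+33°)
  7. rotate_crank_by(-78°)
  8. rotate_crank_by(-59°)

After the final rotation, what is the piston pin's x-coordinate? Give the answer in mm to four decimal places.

167.3029

set_geometry: r = 26 mm, L = 153 mm, e = 15 mm; θ ← 0°
rotate_crank_by(-26°): θ ← 0° -26° = -26°
rotate_crank_by(+6°): θ ← -26° +6° = -20°
rotate_crank_by(+25°): θ ← -20° +25° = 5°
rotate_crank_by(+53°): θ ← 5° +53° = 58°
rotate_crank_by(+33°): θ ← 58° +33° = 91°
rotate_crank_by(-78°): θ ← 91° -78° = 13°
rotate_crank_by(-59°): θ ← 13° -59° = -46°
crank pin P = (r cos θ, r sin θ) = (18.061118, -18.702835)
h = r sin θ − e = -18.702835 − 15 = -33.702835
x = r cos θ + √(L² − h²) = 18.061118 + √(23409.0 − 1135.8811) = 18.061118 + 149.241814 = 167.302931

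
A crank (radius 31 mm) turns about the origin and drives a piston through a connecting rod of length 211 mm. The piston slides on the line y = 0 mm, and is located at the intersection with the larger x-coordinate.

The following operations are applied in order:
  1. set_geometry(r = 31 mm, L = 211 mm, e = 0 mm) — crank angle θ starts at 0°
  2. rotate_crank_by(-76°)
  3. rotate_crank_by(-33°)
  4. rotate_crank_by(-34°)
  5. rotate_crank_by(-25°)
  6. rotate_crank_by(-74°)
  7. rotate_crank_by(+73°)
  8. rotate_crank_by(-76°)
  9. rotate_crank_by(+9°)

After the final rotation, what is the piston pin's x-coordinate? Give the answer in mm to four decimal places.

192.0940

set_geometry: r = 31 mm, L = 211 mm, e = 0 mm; θ ← 0°
rotate_crank_by(-76°): θ ← 0° -76° = -76°
rotate_crank_by(-33°): θ ← -76° -33° = -109°
rotate_crank_by(-34°): θ ← -109° -34° = -143°
rotate_crank_by(-25°): θ ← -143° -25° = -168°
rotate_crank_by(-74°): θ ← -168° -74° = -242°
rotate_crank_by(+73°): θ ← -242° +73° = -169°
rotate_crank_by(-76°): θ ← -169° -76° = -245°
rotate_crank_by(+9°): θ ← -245° +9° = -236°
crank pin P = (r cos θ, r sin θ) = (-17.334980, 25.700165)
h = r sin θ − e = 25.700165 − 0 = 25.700165
x = r cos θ + √(L² − h²) = -17.334980 + √(44521.0 − 660.4985) = -17.334980 + 209.428989 = 192.094009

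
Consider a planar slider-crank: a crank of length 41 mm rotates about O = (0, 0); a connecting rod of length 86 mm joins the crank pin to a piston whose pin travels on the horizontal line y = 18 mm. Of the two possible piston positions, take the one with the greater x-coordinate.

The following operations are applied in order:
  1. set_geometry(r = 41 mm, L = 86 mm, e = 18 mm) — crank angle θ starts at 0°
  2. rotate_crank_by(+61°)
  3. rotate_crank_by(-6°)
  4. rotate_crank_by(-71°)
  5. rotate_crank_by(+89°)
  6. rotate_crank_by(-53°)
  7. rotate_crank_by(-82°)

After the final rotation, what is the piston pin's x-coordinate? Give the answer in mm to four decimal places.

set_geometry: r = 41 mm, L = 86 mm, e = 18 mm; θ ← 0°
rotate_crank_by(+61°): θ ← 0° +61° = 61°
rotate_crank_by(-6°): θ ← 61° -6° = 55°
rotate_crank_by(-71°): θ ← 55° -71° = -16°
rotate_crank_by(+89°): θ ← -16° +89° = 73°
rotate_crank_by(-53°): θ ← 73° -53° = 20°
rotate_crank_by(-82°): θ ← 20° -82° = -62°
crank pin P = (r cos θ, r sin θ) = (19.248334, -36.200851)
h = r sin θ − e = -36.200851 − 18 = -54.200851
x = r cos θ + √(L² − h²) = 19.248334 + √(7396.0 − 2937.7323) = 19.248334 + 66.770261 = 86.018595

86.0186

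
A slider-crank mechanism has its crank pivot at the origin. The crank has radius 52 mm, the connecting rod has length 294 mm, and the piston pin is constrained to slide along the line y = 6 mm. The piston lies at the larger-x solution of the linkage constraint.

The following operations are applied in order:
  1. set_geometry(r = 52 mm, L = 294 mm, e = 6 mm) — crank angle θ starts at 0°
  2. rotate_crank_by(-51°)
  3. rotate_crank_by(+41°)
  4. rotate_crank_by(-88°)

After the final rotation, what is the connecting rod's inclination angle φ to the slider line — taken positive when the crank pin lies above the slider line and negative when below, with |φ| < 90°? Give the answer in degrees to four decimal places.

-11.2773

set_geometry: r = 52 mm, L = 294 mm, e = 6 mm; θ ← 0°
rotate_crank_by(-51°): θ ← 0° -51° = -51°
rotate_crank_by(+41°): θ ← -51° +41° = -10°
rotate_crank_by(-88°): θ ← -10° -88° = -98°
crank pin P = (r cos θ, r sin θ) = (-7.237001, -51.493940)
h = r sin θ − e = -51.493940 − 6 = -57.493940
sin φ = h / L = -57.493940 / 294 = -0.19555762
φ = arcsin(-0.19555762) = -11.277300°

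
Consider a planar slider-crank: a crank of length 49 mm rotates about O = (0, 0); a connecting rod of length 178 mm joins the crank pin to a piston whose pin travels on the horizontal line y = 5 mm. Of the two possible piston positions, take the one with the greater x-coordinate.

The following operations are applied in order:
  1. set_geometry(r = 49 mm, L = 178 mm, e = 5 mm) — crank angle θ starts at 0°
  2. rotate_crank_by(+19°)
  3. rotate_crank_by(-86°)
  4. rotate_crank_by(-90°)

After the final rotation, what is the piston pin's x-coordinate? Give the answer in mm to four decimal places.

131.2500

set_geometry: r = 49 mm, L = 178 mm, e = 5 mm; θ ← 0°
rotate_crank_by(+19°): θ ← 0° +19° = 19°
rotate_crank_by(-86°): θ ← 19° -86° = -67°
rotate_crank_by(-90°): θ ← -67° -90° = -157°
crank pin P = (r cos θ, r sin θ) = (-45.104738, -19.145825)
h = r sin θ − e = -19.145825 − 5 = -24.145825
x = r cos θ + √(L² − h²) = -45.104738 + √(31684.0 − 583.0209) = -45.104738 + 176.354697 = 131.249959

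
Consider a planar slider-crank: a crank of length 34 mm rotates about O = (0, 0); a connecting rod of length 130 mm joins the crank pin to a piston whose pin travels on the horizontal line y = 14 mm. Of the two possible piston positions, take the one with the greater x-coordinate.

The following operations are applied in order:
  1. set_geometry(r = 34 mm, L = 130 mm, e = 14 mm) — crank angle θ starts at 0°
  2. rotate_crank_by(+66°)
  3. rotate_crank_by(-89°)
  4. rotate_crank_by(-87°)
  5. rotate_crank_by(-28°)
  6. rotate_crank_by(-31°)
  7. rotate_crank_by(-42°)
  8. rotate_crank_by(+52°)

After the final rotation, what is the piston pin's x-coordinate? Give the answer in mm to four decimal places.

95.5939

set_geometry: r = 34 mm, L = 130 mm, e = 14 mm; θ ← 0°
rotate_crank_by(+66°): θ ← 0° +66° = 66°
rotate_crank_by(-89°): θ ← 66° -89° = -23°
rotate_crank_by(-87°): θ ← -23° -87° = -110°
rotate_crank_by(-28°): θ ← -110° -28° = -138°
rotate_crank_by(-31°): θ ← -138° -31° = -169°
rotate_crank_by(-42°): θ ← -169° -42° = -211°
rotate_crank_by(+52°): θ ← -211° +52° = -159°
crank pin P = (r cos θ, r sin θ) = (-31.741735, -12.184510)
h = r sin θ − e = -12.184510 − 14 = -26.184510
x = r cos θ + √(L² − h²) = -31.741735 + √(16900.0 − 685.6286) = -31.741735 + 127.335664 = 95.593930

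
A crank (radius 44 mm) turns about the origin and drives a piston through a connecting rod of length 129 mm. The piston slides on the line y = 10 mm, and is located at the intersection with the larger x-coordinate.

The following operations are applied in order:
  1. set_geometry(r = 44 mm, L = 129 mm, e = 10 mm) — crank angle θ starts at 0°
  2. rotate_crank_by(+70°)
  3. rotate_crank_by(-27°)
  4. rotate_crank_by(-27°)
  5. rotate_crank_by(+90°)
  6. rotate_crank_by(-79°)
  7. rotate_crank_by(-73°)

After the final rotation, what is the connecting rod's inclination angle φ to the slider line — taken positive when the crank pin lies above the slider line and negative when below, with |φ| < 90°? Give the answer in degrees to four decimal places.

-18.8369

set_geometry: r = 44 mm, L = 129 mm, e = 10 mm; θ ← 0°
rotate_crank_by(+70°): θ ← 0° +70° = 70°
rotate_crank_by(-27°): θ ← 70° -27° = 43°
rotate_crank_by(-27°): θ ← 43° -27° = 16°
rotate_crank_by(+90°): θ ← 16° +90° = 106°
rotate_crank_by(-79°): θ ← 106° -79° = 27°
rotate_crank_by(-73°): θ ← 27° -73° = -46°
crank pin P = (r cos θ, r sin θ) = (30.564968, -31.650951)
h = r sin θ − e = -31.650951 − 10 = -41.650951
sin φ = h / L = -41.650951 / 129 = -0.32287559
φ = arcsin(-0.32287559) = -18.836918°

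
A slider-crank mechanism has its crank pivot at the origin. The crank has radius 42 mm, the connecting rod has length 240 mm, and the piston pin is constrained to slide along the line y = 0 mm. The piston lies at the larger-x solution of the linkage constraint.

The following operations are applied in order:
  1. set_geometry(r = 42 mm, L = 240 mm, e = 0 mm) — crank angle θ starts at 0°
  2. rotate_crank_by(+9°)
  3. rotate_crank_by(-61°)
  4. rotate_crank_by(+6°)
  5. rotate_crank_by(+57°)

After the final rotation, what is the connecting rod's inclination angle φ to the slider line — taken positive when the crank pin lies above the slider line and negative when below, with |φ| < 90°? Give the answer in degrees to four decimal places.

1.9136

set_geometry: r = 42 mm, L = 240 mm, e = 0 mm; θ ← 0°
rotate_crank_by(+9°): θ ← 0° +9° = 9°
rotate_crank_by(-61°): θ ← 9° -61° = -52°
rotate_crank_by(+6°): θ ← -52° +6° = -46°
rotate_crank_by(+57°): θ ← -46° +57° = 11°
crank pin P = (r cos θ, r sin θ) = (41.228342, 8.013978)
h = r sin θ − e = 8.013978 − 0 = 8.013978
sin φ = h / L = 8.013978 / 240 = 0.03339157
φ = arcsin(0.03339157) = 1.913552°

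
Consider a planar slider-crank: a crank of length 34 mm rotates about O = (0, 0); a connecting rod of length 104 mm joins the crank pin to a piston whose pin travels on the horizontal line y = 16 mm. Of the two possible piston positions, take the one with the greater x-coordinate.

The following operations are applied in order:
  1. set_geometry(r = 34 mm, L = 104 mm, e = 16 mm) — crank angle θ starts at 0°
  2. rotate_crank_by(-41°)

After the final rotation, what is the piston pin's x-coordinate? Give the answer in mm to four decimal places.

122.3485

set_geometry: r = 34 mm, L = 104 mm, e = 16 mm; θ ← 0°
rotate_crank_by(-41°): θ ← 0° -41° = -41°
crank pin P = (r cos θ, r sin θ) = (25.660126, -22.306007)
h = r sin θ − e = -22.306007 − 16 = -38.306007
x = r cos θ + √(L² − h²) = 25.660126 + √(10816.0 − 1467.3502) = 25.660126 + 96.688416 = 122.348542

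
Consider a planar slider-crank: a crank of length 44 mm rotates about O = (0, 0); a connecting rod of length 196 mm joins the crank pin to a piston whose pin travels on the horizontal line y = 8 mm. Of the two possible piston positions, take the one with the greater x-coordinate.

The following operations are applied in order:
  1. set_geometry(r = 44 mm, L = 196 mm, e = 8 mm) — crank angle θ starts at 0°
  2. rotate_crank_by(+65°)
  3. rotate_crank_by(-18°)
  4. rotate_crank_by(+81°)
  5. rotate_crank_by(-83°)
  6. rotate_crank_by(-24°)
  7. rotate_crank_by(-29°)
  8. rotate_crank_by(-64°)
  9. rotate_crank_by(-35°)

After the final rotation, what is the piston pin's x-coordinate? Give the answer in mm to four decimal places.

176.6304

set_geometry: r = 44 mm, L = 196 mm, e = 8 mm; θ ← 0°
rotate_crank_by(+65°): θ ← 0° +65° = 65°
rotate_crank_by(-18°): θ ← 65° -18° = 47°
rotate_crank_by(+81°): θ ← 47° +81° = 128°
rotate_crank_by(-83°): θ ← 128° -83° = 45°
rotate_crank_by(-24°): θ ← 45° -24° = 21°
rotate_crank_by(-29°): θ ← 21° -29° = -8°
rotate_crank_by(-64°): θ ← -8° -64° = -72°
rotate_crank_by(-35°): θ ← -72° -35° = -107°
crank pin P = (r cos θ, r sin θ) = (-12.864355, -42.077409)
h = r sin θ − e = -42.077409 − 8 = -50.077409
x = r cos θ + √(L² − h²) = -12.864355 + √(38416.0 − 2507.7469) = -12.864355 + 189.494731 = 176.630376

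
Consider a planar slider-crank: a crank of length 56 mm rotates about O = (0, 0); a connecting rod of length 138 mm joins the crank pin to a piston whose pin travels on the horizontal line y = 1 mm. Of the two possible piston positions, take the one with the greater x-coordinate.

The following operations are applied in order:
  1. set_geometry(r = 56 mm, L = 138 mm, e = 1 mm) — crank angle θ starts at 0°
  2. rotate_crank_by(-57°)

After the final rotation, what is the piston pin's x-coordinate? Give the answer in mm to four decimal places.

set_geometry: r = 56 mm, L = 138 mm, e = 1 mm; θ ← 0°
rotate_crank_by(-57°): θ ← 0° -57° = -57°
crank pin P = (r cos θ, r sin θ) = (30.499786, -46.965552)
h = r sin θ − e = -46.965552 − 1 = -47.965552
x = r cos θ + √(L² − h²) = 30.499786 + √(19044.0 − 2300.6942) = 30.499786 + 129.395927 = 159.895713

159.8957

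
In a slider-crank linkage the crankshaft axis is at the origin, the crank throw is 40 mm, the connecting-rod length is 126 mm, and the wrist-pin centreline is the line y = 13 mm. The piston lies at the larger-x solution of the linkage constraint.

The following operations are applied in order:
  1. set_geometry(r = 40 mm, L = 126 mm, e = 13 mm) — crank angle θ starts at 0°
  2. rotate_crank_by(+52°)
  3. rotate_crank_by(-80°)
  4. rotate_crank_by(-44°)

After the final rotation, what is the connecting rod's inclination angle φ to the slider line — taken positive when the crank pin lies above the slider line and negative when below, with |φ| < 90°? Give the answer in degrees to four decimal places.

-23.8972

set_geometry: r = 40 mm, L = 126 mm, e = 13 mm; θ ← 0°
rotate_crank_by(+52°): θ ← 0° +52° = 52°
rotate_crank_by(-80°): θ ← 52° -80° = -28°
rotate_crank_by(-44°): θ ← -28° -44° = -72°
crank pin P = (r cos θ, r sin θ) = (12.360680, -38.042261)
h = r sin θ − e = -38.042261 − 13 = -51.042261
sin φ = h / L = -51.042261 / 126 = -0.40509731
φ = arcsin(-0.40509731) = -23.897225°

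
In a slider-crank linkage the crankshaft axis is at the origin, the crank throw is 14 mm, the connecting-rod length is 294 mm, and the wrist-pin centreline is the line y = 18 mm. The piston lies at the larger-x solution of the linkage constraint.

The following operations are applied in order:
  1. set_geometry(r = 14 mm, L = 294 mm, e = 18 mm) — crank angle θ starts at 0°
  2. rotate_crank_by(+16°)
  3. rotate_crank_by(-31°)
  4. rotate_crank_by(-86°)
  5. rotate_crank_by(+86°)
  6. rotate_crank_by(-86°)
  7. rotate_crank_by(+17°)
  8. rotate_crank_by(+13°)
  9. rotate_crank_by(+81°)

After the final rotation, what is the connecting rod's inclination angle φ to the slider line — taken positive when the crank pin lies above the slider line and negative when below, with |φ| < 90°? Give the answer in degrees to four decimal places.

-3.0355

set_geometry: r = 14 mm, L = 294 mm, e = 18 mm; θ ← 0°
rotate_crank_by(+16°): θ ← 0° +16° = 16°
rotate_crank_by(-31°): θ ← 16° -31° = -15°
rotate_crank_by(-86°): θ ← -15° -86° = -101°
rotate_crank_by(+86°): θ ← -101° +86° = -15°
rotate_crank_by(-86°): θ ← -15° -86° = -101°
rotate_crank_by(+17°): θ ← -101° +17° = -84°
rotate_crank_by(+13°): θ ← -84° +13° = -71°
rotate_crank_by(+81°): θ ← -71° +81° = 10°
crank pin P = (r cos θ, r sin θ) = (13.787309, 2.431074)
h = r sin θ − e = 2.431074 − 18 = -15.568926
sin φ = h / L = -15.568926 / 294 = -0.05295553
φ = arcsin(-0.05295553) = -3.035548°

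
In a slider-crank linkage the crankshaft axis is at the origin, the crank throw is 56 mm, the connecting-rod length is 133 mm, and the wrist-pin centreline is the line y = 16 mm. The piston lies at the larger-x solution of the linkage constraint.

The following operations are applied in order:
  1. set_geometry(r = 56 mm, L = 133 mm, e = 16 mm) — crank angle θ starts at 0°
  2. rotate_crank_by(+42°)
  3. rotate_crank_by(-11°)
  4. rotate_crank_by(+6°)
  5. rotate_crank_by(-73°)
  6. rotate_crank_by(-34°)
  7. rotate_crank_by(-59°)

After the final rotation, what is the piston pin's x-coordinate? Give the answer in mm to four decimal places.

set_geometry: r = 56 mm, L = 133 mm, e = 16 mm; θ ← 0°
rotate_crank_by(+42°): θ ← 0° +42° = 42°
rotate_crank_by(-11°): θ ← 42° -11° = 31°
rotate_crank_by(+6°): θ ← 31° +6° = 37°
rotate_crank_by(-73°): θ ← 37° -73° = -36°
rotate_crank_by(-34°): θ ← -36° -34° = -70°
rotate_crank_by(-59°): θ ← -70° -59° = -129°
crank pin P = (r cos θ, r sin θ) = (-35.241942, -43.520174)
h = r sin θ − e = -43.520174 − 16 = -59.520174
x = r cos θ + √(L² − h²) = -35.241942 + √(17689.0 − 3542.6511) = -35.241942 + 118.938425 = 83.696483

83.6965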